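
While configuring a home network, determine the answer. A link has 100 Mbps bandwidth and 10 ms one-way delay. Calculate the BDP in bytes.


Given: bandwidth = 100 Mbps, delay = 10 ms
BDP in bits = 100 * 10^6 * 10 / 1000
BDP in bits = 1000000
BDP in bytes = 1000000 / 8 = 125000

125000


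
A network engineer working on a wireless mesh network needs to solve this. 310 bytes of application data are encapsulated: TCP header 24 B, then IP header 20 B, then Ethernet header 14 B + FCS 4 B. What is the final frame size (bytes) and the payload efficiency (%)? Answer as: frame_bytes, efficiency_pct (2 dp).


TCP segment = 310 + 24 = 334 B
IP packet = 334 + 20 = 354 B
Ethernet frame = 354 + 14 + 4 = 372 B
Efficiency = app / frame = 310 / 372 = 0.833333 = 83.3333% -> 83.33% (2 dp)

372, 83.33


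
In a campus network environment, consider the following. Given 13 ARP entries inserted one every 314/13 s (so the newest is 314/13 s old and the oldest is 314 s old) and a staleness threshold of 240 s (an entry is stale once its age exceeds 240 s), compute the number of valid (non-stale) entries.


Ages are k * 314/13 s for k = 1..13 (spacing = 24.1538 s).
Entry k is valid iff k * 314/13 <= 240 iff k <= 13 * 240 / 314 = 9.9363
n_valid = floor(9.9363) = 9
(n_stale = 13 - 9 = 4)

9


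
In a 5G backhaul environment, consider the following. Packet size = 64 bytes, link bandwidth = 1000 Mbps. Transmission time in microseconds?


Given: packet = 64 bytes, bandwidth = 1000 Mbps
Packet in bits = 64 * 8 = 512 bits
Bandwidth = 1000 * 10^6 = 1000000000 bps
Time = 512 / 1000000000 seconds
Time in us = 512 * 10^6 / 1000000000 = 0.512

0.512


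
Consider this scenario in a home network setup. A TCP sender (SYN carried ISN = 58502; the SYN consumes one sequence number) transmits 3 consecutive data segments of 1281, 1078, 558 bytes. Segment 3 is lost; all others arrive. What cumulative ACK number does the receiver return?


SYN uses sequence number 58502; first data byte = ISN + 1 = 58503.
Segment 1: SEQ = 58503, len = 1281 B, covers [58503, 59783]
Segment 2: SEQ = 59784, len = 1078 B, covers [59784, 60861]
Segment 3: SEQ = 60862, len = 558 B, covers [60862, 61419] [LOST]
In-order data received: bytes [58503, 60861] (segments 1..2).
Segment 3 missing -> gap begins at byte 60862.
Cumulative ACK = next expected in-order byte = 58503 + 1281 + 1078 = 60862

60862


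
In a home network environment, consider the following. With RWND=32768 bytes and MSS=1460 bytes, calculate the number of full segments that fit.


Given: RWND = 32768 bytes, MSS = 1460 bytes
Full segments = floor(RWND / MSS)
Full segments = floor(32768 / 1460)
Full segments = floor(22.4438) = 22

22


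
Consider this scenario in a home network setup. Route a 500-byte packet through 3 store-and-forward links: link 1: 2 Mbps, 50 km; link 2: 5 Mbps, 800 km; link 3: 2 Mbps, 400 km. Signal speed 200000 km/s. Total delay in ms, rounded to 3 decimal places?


Packet = 500 bytes = 4000 bits. Store-and-forward: sum (t_trans + t_prop) per link.
Link 1: t_trans = 4000/(2*10^6) s = 2.0000 ms; t_prop = 50/200000 s = 0.2500 ms; subtotal = 2.2500 ms
Link 2: t_trans = 4000/(5*10^6) s = 0.8000 ms; t_prop = 800/200000 s = 4.0000 ms; subtotal = 4.8000 ms
Link 3: t_trans = 4000/(2*10^6) s = 2.0000 ms; t_prop = 400/200000 s = 2.0000 ms; subtotal = 4.0000 ms
End-to-end = 2.2500 + 4.8000 + 4.0000 = 11.0500 ms -> 11.050 ms (3 dp)

11.050


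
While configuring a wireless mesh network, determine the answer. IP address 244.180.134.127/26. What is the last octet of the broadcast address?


Given: IP = 244.180.134.127, prefix = /26
Host bits = 32 - 26 = 6
Network last octet = 127 AND mask = 64
Host part size = 2^6 - 1 = 63
Broadcast last octet = 64 OR 63 = 127

127


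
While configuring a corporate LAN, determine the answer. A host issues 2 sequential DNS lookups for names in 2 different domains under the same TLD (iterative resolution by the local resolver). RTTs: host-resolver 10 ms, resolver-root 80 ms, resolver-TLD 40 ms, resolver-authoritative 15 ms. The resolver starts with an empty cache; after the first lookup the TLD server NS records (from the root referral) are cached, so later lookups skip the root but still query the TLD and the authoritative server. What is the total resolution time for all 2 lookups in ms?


Lookup 1 (cold cache): local + root + TLD + auth = 10 + 80 + 40 + 15 = 145 ms
Lookups 2..2 (TLD NS cached -> skip root; new domain -> still ask TLD and auth): local + TLD + auth = 10 + 40 + 15 = 65 ms each
Remaining 1 lookups: 1 * 65 = 65 ms
Total = 145 + 65 = 210 ms

210


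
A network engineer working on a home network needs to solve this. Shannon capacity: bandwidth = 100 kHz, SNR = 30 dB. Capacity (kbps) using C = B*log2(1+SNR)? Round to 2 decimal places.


Given: B = 100 kHz, SNR = 30 dB
SNR linear = 10^(30/10) = 1000
1 + SNR = 1001
log2(1001) = 9.9672262588
C = 100 * 1000 * 9.9672262588 = 996722.6259 bps
C = 996.722626 kbps -> 996.72 kbps (2 dp)

996.72


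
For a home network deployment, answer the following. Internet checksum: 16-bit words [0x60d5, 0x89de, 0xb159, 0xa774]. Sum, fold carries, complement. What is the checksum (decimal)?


Given words: [0x60d5, 0x89de, 0xb159, 0xa774]
Step 1: Sum all words
Raw sum = 24789 + 35294 + 45401 + 42868 = 148352
Step 2: Fold carry: (17280 + 2) = 17282
One's complement = ~17282 & 0xFFFF = 48253

48253


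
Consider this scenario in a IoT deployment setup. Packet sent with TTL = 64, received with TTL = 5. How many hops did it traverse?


Given: initial TTL = 64, received TTL = 5
Hops = initial TTL - received TTL
Hops = 64 - 5 = 59

59


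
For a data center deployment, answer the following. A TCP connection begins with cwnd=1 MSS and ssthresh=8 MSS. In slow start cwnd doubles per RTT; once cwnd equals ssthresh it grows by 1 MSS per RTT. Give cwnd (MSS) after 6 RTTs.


RTT 0: cwnd = 1 MSS (initial)
RTT 1: cwnd = 2 MSS (slow start, doubled)
RTT 2: cwnd = 4 MSS (slow start, doubled)
RTT 3: cwnd = 8 MSS (slow start, doubled)
RTT 4: cwnd = 9 MSS (congestion avoidance, +1)
RTT 5: cwnd = 10 MSS (congestion avoidance, +1)
RTT 6: cwnd = 11 MSS (congestion avoidance, +1)

11


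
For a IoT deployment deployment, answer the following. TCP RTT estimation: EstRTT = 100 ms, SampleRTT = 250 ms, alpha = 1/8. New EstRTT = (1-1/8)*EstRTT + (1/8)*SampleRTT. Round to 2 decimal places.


Given: EstRTT = 100 ms, SampleRTT = 250 ms, alpha = 1/8
New EstRTT = (1 - alpha) * EstRTT + alpha * SampleRTT
(7/8) * 100 = 87.5
(1/8) * 250 = 31.25
New EstRTT = 87.5 + 31.25 = 118.75 ms -> 118.75 ms (2 dp)

118.75


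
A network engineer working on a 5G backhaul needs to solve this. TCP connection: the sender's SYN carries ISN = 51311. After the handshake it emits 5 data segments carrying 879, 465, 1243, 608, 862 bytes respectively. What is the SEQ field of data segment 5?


The SYN occupies sequence number ISN = 51311, so the first data byte is ISN + 1 = 51312.
SEQ of data segment i = (ISN + 1) + sum of payload sizes of segments 1..i-1.
Segment 1: SEQ = 51312, payload = 879 bytes
Segment 2: SEQ = 52191, payload = 465 bytes
Segment 3: SEQ = 52656, payload = 1243 bytes
Segment 4: SEQ = 53899, payload = 608 bytes
Segment 5: SEQ = 54507, payload = 862 bytes
SEQ of segment 5 = 51312 + 879 + 465 + 1243 + 608 = 54507

54507


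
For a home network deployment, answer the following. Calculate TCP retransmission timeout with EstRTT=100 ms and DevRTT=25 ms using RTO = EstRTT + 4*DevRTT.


Given: EstRTT = 100 ms, DevRTT = 25 ms
Timeout = EstRTT + 4 * DevRTT
4 * DevRTT = 4 * 25 = 100
Timeout = 100 + 100 = 200 ms

200


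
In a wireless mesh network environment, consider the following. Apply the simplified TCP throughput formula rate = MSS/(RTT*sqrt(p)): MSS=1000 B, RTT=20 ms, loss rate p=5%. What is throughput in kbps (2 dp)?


Given: MSS = 1000 bytes, RTT = 20 ms, loss = 5%
RTT in seconds = 20 / 1000 = 0.02
Loss rate = 5% = 0.05
sqrt(loss) = sqrt(0.05) = 0.223606797750
Throughput (bytes/s) = 1000 / (0.02 * 0.223606797750) = 223606.7977
Throughput (kbps) = 223606.7977 * 8 / 1000 = 1788.854382 -> 1788.85 kbps (2 dp)

1788.85


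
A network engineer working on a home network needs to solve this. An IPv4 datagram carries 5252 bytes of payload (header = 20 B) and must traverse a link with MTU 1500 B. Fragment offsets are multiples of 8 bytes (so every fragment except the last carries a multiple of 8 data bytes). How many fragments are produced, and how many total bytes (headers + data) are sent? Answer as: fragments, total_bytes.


Max data per non-final fragment = floor((MTU - header)/8)*8 = floor((1500 - 20)/8)*8 = floor(1480/8)*8 = 1480 B
Final fragment needs no 8-byte alignment: it can carry up to MTU - header = 1480 B
Non-final fragments needed = ceil((payload - 1480) / 1480) = ceil(3772/1480) = ceil(2.5486) = 3
Number of fragments = 3 + 1 = 4
Fragment sizes (data): 3 * 1480 B + 812 B (last, 812 <= 1480 OK)
Total bytes sent = payload + n_frags * header = 5252 + 4*20 = 5252 + 80 = 5332 B

4, 5332


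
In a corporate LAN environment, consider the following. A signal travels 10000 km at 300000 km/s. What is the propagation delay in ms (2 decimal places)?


Given: distance = 10000 km, speed = 300000 km/s
Delay = distance / speed = 10000 / 300000 seconds
Delay in ms = 10000 * 1000 / 300000
Delay = 33.3333 ms
Rounded to 2 dp = 33.33 ms

33.33


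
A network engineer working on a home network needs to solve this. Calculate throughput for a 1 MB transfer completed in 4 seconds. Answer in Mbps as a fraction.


Given: file = 1 MB, time = 4 s
File in Mb = 1 * 8 = 8 Mb
Throughput = 8 / 4 Mbps
Throughput = 2 Mbps

2


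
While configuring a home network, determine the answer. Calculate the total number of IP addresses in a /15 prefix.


Given: CIDR prefix /15
Host bits = 32 - 15 = 17
Total addresses = 2^17 = 131072

131072


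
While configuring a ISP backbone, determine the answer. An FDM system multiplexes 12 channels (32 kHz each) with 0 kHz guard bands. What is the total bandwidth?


Given: 12 channels, 32 kHz each, guard = 0 kHz
Channel bandwidth = 12 * 32 = 384 kHz
Guard bands = 11 gaps * 0 kHz = 0 kHz
Total = 384 + 0 = 384 kHz

384


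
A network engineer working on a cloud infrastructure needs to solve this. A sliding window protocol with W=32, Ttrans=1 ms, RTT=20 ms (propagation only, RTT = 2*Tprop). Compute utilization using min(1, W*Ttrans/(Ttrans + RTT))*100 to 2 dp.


Given: W = 32, Ttrans = 1 ms, RTT = 20 ms (= 2 * Tprop, Tprop = 10 ms)
Cycle time = Ttrans + RTT = 1 + 20 = 21 ms (first packet sent until its ACK returns)
W * Ttrans = 32 * 1 = 32 ms of sending per cycle
W * Ttrans / (Ttrans + RTT) = 32 / 21 = 1.523810
U = min(1, 1.523810) = 1.000000
U% = 100.00%

100.00


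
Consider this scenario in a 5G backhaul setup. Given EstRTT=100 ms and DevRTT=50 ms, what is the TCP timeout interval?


Given: EstRTT = 100 ms, DevRTT = 50 ms
Timeout = EstRTT + 4 * DevRTT
4 * DevRTT = 4 * 50 = 200
Timeout = 100 + 200 = 300 ms

300


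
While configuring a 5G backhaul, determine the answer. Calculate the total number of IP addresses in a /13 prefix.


Given: CIDR prefix /13
Host bits = 32 - 13 = 19
Total addresses = 2^19 = 524288

524288


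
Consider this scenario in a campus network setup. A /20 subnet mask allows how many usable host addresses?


Given: subnet mask /20
Host bits = 32 - 20 = 12
Total addresses = 2^12 = 4096
Usable hosts = 4096 - 2 (network + broadcast) = 4094

4094


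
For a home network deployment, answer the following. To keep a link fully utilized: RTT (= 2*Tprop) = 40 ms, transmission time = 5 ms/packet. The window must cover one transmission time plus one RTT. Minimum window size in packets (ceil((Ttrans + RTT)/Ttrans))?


Given: Ttrans = 5 ms, RTT = 40 ms (= 2 * Tprop, Tprop = 20 ms)
Time until first ACK returns = Ttrans + RTT = 5 + 40 = 45 ms
Need W * Ttrans >= Ttrans + RTT  ->  W >= (Ttrans + RTT) / Ttrans
(Ttrans + RTT) / Ttrans = 45 / 5 = 9
W_min = ceil(9) = 9

9


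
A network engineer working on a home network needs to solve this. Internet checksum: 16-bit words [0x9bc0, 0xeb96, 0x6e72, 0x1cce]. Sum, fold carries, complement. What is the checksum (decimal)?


Given words: [0x9bc0, 0xeb96, 0x6e72, 0x1cce]
Step 1: Sum all words
Raw sum = 39872 + 60310 + 28274 + 7374 = 135830
Step 2: Fold carry: (4758 + 2) = 4760
One's complement = ~4760 & 0xFFFF = 60775

60775


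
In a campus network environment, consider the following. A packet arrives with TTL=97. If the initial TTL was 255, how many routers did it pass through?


Given: initial TTL = 255, received TTL = 97
Hops = initial TTL - received TTL
Hops = 255 - 97 = 158

158


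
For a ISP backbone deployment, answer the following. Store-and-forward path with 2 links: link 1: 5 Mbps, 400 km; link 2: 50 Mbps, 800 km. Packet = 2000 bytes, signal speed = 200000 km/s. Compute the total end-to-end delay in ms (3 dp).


Packet = 2000 bytes = 16000 bits. Store-and-forward: sum (t_trans + t_prop) per link.
Link 1: t_trans = 16000/(5*10^6) s = 3.2000 ms; t_prop = 400/200000 s = 2.0000 ms; subtotal = 5.2000 ms
Link 2: t_trans = 16000/(50*10^6) s = 0.3200 ms; t_prop = 800/200000 s = 4.0000 ms; subtotal = 4.3200 ms
End-to-end = 5.2000 + 4.3200 = 9.5200 ms -> 9.520 ms (3 dp)

9.520


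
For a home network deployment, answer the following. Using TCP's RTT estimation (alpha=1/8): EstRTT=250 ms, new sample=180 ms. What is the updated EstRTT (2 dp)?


Given: EstRTT = 250 ms, SampleRTT = 180 ms, alpha = 1/8
New EstRTT = (1 - alpha) * EstRTT + alpha * SampleRTT
(7/8) * 250 = 218.75
(1/8) * 180 = 22.5
New EstRTT = 218.75 + 22.5 = 241.25 ms -> 241.25 ms (2 dp)

241.25


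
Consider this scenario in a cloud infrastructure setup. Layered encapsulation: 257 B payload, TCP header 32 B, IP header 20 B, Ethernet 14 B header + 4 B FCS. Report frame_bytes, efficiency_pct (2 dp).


TCP segment = 257 + 32 = 289 B
IP packet = 289 + 20 = 309 B
Ethernet frame = 309 + 14 + 4 = 327 B
Efficiency = app / frame = 257 / 327 = 0.785933 = 78.5933% -> 78.59% (2 dp)

327, 78.59


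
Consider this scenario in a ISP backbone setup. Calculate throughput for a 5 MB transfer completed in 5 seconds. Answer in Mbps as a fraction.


Given: file = 5 MB, time = 5 s
File in Mb = 5 * 8 = 40 Mb
Throughput = 40 / 5 Mbps
Throughput = 8 Mbps

8


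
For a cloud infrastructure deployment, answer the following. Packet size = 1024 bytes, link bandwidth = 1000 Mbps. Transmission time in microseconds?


Given: packet = 1024 bytes, bandwidth = 1000 Mbps
Packet in bits = 1024 * 8 = 8192 bits
Bandwidth = 1000 * 10^6 = 1000000000 bps
Time = 8192 / 1000000000 seconds
Time in us = 8192 * 10^6 / 1000000000 = 8.192

8.192


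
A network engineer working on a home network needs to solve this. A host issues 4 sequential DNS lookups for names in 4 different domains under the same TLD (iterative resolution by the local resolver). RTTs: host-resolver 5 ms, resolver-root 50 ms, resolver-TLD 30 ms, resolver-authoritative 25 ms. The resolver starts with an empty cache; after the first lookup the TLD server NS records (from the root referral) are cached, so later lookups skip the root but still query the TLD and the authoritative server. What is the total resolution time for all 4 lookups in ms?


Lookup 1 (cold cache): local + root + TLD + auth = 5 + 50 + 30 + 25 = 110 ms
Lookups 2..4 (TLD NS cached -> skip root; new domain -> still ask TLD and auth): local + TLD + auth = 5 + 30 + 25 = 60 ms each
Remaining 3 lookups: 3 * 60 = 180 ms
Total = 110 + 180 = 290 ms

290


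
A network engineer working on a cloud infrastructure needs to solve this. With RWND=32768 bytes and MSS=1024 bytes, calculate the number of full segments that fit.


Given: RWND = 32768 bytes, MSS = 1024 bytes
Full segments = floor(RWND / MSS)
Full segments = floor(32768 / 1024)
Full segments = floor(32.0) = 32

32


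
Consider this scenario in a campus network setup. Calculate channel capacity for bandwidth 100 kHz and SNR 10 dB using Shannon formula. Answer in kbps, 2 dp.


Given: B = 100 kHz, SNR = 10 dB
SNR linear = 10^(10/10) = 10
1 + SNR = 11
log2(11) = 3.4594316186
C = 100 * 1000 * 3.4594316186 = 345943.1619 bps
C = 345.943162 kbps -> 345.94 kbps (2 dp)

345.94


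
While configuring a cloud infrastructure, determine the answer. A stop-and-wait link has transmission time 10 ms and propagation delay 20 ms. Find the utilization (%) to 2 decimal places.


Given: Ttrans = 10 ms, Tprop = 20 ms
RTT = 2 * Tprop = 2 * 20 = 40 ms
U = Ttrans / (Ttrans + RTT)
U = 10 / (10 + 40)
U = 10 / 50 = 0.2
U% = 20.00%

20.00


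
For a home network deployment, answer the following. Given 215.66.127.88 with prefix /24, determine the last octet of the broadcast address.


Given: IP = 215.66.127.88, prefix = /24
Host bits = 32 - 24 = 8
Network last octet = 88 AND mask = 0
Host part size = 2^8 - 1 = 255
Broadcast last octet = 0 OR 255 = 255

255


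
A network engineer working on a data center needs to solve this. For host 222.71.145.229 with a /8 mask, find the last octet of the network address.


Given: IP = 222.71.145.229, prefix = /8
Subnet mask = 255.0.0.0
Last octet of IP: 229
Last octet of mask: 0
Network last octet = 229 AND 0 = 0

0


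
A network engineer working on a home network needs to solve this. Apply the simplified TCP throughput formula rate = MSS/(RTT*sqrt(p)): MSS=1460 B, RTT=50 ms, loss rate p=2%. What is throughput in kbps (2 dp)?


Given: MSS = 1460 bytes, RTT = 50 ms, loss = 2%
RTT in seconds = 50 / 1000 = 0.05
Loss rate = 2% = 0.02
sqrt(loss) = sqrt(0.02) = 0.141421356237
Throughput (bytes/s) = 1460 / (0.05 * 0.141421356237) = 206475.1801
Throughput (kbps) = 206475.1801 * 8 / 1000 = 1651.801441 -> 1651.80 kbps (2 dp)

1651.80


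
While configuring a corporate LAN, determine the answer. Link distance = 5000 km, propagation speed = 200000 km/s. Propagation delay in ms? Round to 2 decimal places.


Given: distance = 5000 km, speed = 200000 km/s
Delay = distance / speed = 5000 / 200000 seconds
Delay in ms = 5000 * 1000 / 200000
Delay = 25.0000 ms
Rounded to 2 dp = 25.00 ms

25.00


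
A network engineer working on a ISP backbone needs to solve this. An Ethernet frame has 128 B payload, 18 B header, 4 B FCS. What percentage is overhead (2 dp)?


Given: payload = 128 B, header = 18 B, trailer = 4 B
Overhead bytes = header + trailer = 18 + 4 = 22
Total frame = payload + overhead = 128 + 22 = 150
Overhead % = 22 / 150 * 100 = 14.6667% -> 14.67% (2 dp)

14.67


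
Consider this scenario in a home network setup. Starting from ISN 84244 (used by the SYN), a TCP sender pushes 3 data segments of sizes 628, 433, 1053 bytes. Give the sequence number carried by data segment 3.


The SYN occupies sequence number ISN = 84244, so the first data byte is ISN + 1 = 84245.
SEQ of data segment i = (ISN + 1) + sum of payload sizes of segments 1..i-1.
Segment 1: SEQ = 84245, payload = 628 bytes
Segment 2: SEQ = 84873, payload = 433 bytes
Segment 3: SEQ = 85306, payload = 1053 bytes
SEQ of segment 3 = 84245 + 628 + 433 = 85306

85306


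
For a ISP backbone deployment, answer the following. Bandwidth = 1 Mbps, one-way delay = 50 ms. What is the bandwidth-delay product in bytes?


Given: bandwidth = 1 Mbps, delay = 50 ms
BDP in bits = 1 * 10^6 * 50 / 1000
BDP in bits = 50000
BDP in bytes = 50000 / 8 = 6250

6250


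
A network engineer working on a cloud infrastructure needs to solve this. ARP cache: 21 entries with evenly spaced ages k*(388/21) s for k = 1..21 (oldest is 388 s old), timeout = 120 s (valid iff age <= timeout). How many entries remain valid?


Ages are k * 388/21 s for k = 1..21 (spacing = 18.4762 s).
Entry k is valid iff k * 388/21 <= 120 iff k <= 21 * 120 / 388 = 6.4948
n_valid = floor(6.4948) = 6
(n_stale = 21 - 6 = 15)

6


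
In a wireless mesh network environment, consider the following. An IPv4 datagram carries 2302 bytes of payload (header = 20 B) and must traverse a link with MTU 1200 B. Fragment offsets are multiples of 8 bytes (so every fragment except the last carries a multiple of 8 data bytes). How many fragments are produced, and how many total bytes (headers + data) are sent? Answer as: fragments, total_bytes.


Max data per non-final fragment = floor((MTU - header)/8)*8 = floor((1200 - 20)/8)*8 = floor(1180/8)*8 = 1176 B
Final fragment needs no 8-byte alignment: it can carry up to MTU - header = 1180 B
Non-final fragments needed = ceil((payload - 1180) / 1176) = ceil(1122/1176) = ceil(0.9541) = 1
Number of fragments = 1 + 1 = 2
Fragment sizes (data): 1 * 1176 B + 1126 B (last, 1126 <= 1180 OK)
Total bytes sent = payload + n_frags * header = 2302 + 2*20 = 2302 + 40 = 2342 B

2, 2342


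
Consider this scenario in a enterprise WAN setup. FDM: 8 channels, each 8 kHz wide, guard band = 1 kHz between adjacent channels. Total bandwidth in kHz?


Given: 8 channels, 8 kHz each, guard = 1 kHz
Channel bandwidth = 8 * 8 = 64 kHz
Guard bands = 7 gaps * 1 kHz = 7 kHz
Total = 64 + 7 = 71 kHz

71


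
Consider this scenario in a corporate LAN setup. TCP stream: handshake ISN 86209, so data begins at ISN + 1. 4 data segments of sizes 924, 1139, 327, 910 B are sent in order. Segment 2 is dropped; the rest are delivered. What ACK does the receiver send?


SYN uses sequence number 86209; first data byte = ISN + 1 = 86210.
Segment 1: SEQ = 86210, len = 924 B, covers [86210, 87133]
Segment 2: SEQ = 87134, len = 1139 B, covers [87134, 88272] [LOST]
Segment 3: SEQ = 88273, len = 327 B, covers [88273, 88599]
Segment 4: SEQ = 88600, len = 910 B, covers [88600, 89509]
In-order data received: bytes [86210, 87133] (segments 1..1).
Segment 2 missing -> gap begins at byte 87134; later segments buffered out of order.
Cumulative ACK = next expected in-order byte = 86210 + 924 = 87134

87134


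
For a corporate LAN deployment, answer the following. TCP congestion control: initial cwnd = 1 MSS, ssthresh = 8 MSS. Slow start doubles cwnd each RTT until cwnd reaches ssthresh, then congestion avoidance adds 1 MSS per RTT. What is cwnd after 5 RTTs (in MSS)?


RTT 0: cwnd = 1 MSS (initial)
RTT 1: cwnd = 2 MSS (slow start, doubled)
RTT 2: cwnd = 4 MSS (slow start, doubled)
RTT 3: cwnd = 8 MSS (slow start, doubled)
RTT 4: cwnd = 9 MSS (congestion avoidance, +1)
RTT 5: cwnd = 10 MSS (congestion avoidance, +1)

10


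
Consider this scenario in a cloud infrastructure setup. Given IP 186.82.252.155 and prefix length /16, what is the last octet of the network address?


Given: IP = 186.82.252.155, prefix = /16
Subnet mask = 255.255.0.0
Last octet of IP: 155
Last octet of mask: 0
Network last octet = 155 AND 0 = 0

0


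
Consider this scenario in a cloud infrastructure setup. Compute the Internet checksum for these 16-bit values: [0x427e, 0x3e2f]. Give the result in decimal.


Given words: [0x427e, 0x3e2f]
Step 1: Sum all words
Raw sum = 17022 + 15919 = 32941
One's complement = ~32941 & 0xFFFF = 32594

32594


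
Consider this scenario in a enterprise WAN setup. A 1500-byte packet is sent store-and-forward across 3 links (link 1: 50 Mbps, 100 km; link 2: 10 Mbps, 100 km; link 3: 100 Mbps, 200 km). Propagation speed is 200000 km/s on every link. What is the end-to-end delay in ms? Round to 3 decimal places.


Packet = 1500 bytes = 12000 bits. Store-and-forward: sum (t_trans + t_prop) per link.
Link 1: t_trans = 12000/(50*10^6) s = 0.2400 ms; t_prop = 100/200000 s = 0.5000 ms; subtotal = 0.7400 ms
Link 2: t_trans = 12000/(10*10^6) s = 1.2000 ms; t_prop = 100/200000 s = 0.5000 ms; subtotal = 1.7000 ms
Link 3: t_trans = 12000/(100*10^6) s = 0.1200 ms; t_prop = 200/200000 s = 1.0000 ms; subtotal = 1.1200 ms
End-to-end = 0.7400 + 1.7000 + 1.1200 = 3.5600 ms -> 3.560 ms (3 dp)

3.560


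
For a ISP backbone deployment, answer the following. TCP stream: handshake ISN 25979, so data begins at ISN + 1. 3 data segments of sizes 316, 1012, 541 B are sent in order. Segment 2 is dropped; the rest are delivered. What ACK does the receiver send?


SYN uses sequence number 25979; first data byte = ISN + 1 = 25980.
Segment 1: SEQ = 25980, len = 316 B, covers [25980, 26295]
Segment 2: SEQ = 26296, len = 1012 B, covers [26296, 27307] [LOST]
Segment 3: SEQ = 27308, len = 541 B, covers [27308, 27848]
In-order data received: bytes [25980, 26295] (segments 1..1).
Segment 2 missing -> gap begins at byte 26296; later segments buffered out of order.
Cumulative ACK = next expected in-order byte = 25980 + 316 = 26296

26296


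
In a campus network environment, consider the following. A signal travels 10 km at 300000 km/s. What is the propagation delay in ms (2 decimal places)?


Given: distance = 10 km, speed = 300000 km/s
Delay = distance / speed = 10 / 300000 seconds
Delay in ms = 10 * 1000 / 300000
Delay = 0.0333 ms
Rounded to 2 dp = 0.03 ms

0.03


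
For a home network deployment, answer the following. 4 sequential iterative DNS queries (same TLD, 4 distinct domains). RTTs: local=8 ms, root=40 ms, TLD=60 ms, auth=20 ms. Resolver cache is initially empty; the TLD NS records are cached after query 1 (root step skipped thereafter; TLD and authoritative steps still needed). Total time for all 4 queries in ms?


Lookup 1 (cold cache): local + root + TLD + auth = 8 + 40 + 60 + 20 = 128 ms
Lookups 2..4 (TLD NS cached -> skip root; new domain -> still ask TLD and auth): local + TLD + auth = 8 + 60 + 20 = 88 ms each
Remaining 3 lookups: 3 * 88 = 264 ms
Total = 128 + 264 = 392 ms

392


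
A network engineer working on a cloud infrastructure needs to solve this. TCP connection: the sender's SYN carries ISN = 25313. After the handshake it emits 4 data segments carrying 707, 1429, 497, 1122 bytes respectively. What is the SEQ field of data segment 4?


The SYN occupies sequence number ISN = 25313, so the first data byte is ISN + 1 = 25314.
SEQ of data segment i = (ISN + 1) + sum of payload sizes of segments 1..i-1.
Segment 1: SEQ = 25314, payload = 707 bytes
Segment 2: SEQ = 26021, payload = 1429 bytes
Segment 3: SEQ = 27450, payload = 497 bytes
Segment 4: SEQ = 27947, payload = 1122 bytes
SEQ of segment 4 = 25314 + 707 + 1429 + 497 = 27947

27947


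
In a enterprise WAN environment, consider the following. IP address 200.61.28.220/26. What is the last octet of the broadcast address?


Given: IP = 200.61.28.220, prefix = /26
Host bits = 32 - 26 = 6
Network last octet = 220 AND mask = 192
Host part size = 2^6 - 1 = 63
Broadcast last octet = 192 OR 63 = 255

255


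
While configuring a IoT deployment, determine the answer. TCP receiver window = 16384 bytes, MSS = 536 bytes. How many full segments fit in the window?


Given: RWND = 16384 bytes, MSS = 536 bytes
Full segments = floor(RWND / MSS)
Full segments = floor(16384 / 536)
Full segments = floor(30.5672) = 30

30


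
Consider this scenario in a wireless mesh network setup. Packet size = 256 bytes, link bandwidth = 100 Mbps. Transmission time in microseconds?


Given: packet = 256 bytes, bandwidth = 100 Mbps
Packet in bits = 256 * 8 = 2048 bits
Bandwidth = 100 * 10^6 = 100000000 bps
Time = 2048 / 100000000 seconds
Time in us = 2048 * 10^6 / 100000000 = 20.48

20.48


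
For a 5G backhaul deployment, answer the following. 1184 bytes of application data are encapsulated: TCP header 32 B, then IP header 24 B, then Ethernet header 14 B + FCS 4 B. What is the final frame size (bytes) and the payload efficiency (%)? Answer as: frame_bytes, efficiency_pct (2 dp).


TCP segment = 1184 + 32 = 1216 B
IP packet = 1216 + 24 = 1240 B
Ethernet frame = 1240 + 14 + 4 = 1258 B
Efficiency = app / frame = 1184 / 1258 = 0.941176 = 94.1176% -> 94.12% (2 dp)

1258, 94.12


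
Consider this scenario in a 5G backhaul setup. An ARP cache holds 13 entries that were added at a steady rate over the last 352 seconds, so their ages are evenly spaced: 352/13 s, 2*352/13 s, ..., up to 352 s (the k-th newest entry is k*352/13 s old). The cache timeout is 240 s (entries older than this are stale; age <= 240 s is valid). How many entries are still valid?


Ages are k * 352/13 s for k = 1..13 (spacing = 27.0769 s).
Entry k is valid iff k * 352/13 <= 240 iff k <= 13 * 240 / 352 = 8.8636
n_valid = floor(8.8636) = 8
(n_stale = 13 - 8 = 5)

8


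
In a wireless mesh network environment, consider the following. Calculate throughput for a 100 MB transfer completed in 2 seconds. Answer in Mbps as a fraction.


Given: file = 100 MB, time = 2 s
File in Mb = 100 * 8 = 800 Mb
Throughput = 800 / 2 Mbps
Throughput = 400 Mbps

400


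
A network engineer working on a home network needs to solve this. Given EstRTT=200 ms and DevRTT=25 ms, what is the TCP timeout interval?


Given: EstRTT = 200 ms, DevRTT = 25 ms
Timeout = EstRTT + 4 * DevRTT
4 * DevRTT = 4 * 25 = 100
Timeout = 200 + 100 = 300 ms

300


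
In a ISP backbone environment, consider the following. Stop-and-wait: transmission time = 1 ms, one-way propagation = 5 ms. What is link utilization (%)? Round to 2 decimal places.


Given: Ttrans = 1 ms, Tprop = 5 ms
RTT = 2 * Tprop = 2 * 5 = 10 ms
U = Ttrans / (Ttrans + RTT)
U = 1 / (1 + 10)
U = 1 / 11 = 0.090909
U% = 9.09%

9.09


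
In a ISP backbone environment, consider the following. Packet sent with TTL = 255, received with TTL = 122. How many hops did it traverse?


Given: initial TTL = 255, received TTL = 122
Hops = initial TTL - received TTL
Hops = 255 - 122 = 133

133


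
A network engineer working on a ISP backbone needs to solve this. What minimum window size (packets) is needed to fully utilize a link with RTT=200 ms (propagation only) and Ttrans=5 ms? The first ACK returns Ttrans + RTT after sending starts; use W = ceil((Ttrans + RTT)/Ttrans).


Given: Ttrans = 5 ms, RTT = 200 ms (= 2 * Tprop, Tprop = 100 ms)
Time until first ACK returns = Ttrans + RTT = 5 + 200 = 205 ms
Need W * Ttrans >= Ttrans + RTT  ->  W >= (Ttrans + RTT) / Ttrans
(Ttrans + RTT) / Ttrans = 205 / 5 = 41
W_min = ceil(41) = 41

41


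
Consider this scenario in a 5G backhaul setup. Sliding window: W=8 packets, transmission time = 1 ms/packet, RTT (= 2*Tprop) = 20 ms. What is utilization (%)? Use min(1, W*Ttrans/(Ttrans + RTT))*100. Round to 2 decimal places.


Given: W = 8, Ttrans = 1 ms, RTT = 20 ms (= 2 * Tprop, Tprop = 10 ms)
Cycle time = Ttrans + RTT = 1 + 20 = 21 ms (first packet sent until its ACK returns)
W * Ttrans = 8 * 1 = 8 ms of sending per cycle
W * Ttrans / (Ttrans + RTT) = 8 / 21 = 0.380952
U = min(1, 0.380952) = 0.380952
U% = 38.10%

38.10


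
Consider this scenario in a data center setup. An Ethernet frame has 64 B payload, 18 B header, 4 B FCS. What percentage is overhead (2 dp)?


Given: payload = 64 B, header = 18 B, trailer = 4 B
Overhead bytes = header + trailer = 18 + 4 = 22
Total frame = payload + overhead = 64 + 22 = 86
Overhead % = 22 / 86 * 100 = 25.5814% -> 25.58% (2 dp)

25.58


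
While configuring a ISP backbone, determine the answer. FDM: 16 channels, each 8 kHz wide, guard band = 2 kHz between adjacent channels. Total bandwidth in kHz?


Given: 16 channels, 8 kHz each, guard = 2 kHz
Channel bandwidth = 16 * 8 = 128 kHz
Guard bands = 15 gaps * 2 kHz = 30 kHz
Total = 128 + 30 = 158 kHz

158


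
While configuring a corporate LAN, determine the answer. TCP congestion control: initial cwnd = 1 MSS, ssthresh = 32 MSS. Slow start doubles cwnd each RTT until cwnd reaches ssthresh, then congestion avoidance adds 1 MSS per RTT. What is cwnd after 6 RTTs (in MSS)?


RTT 0: cwnd = 1 MSS (initial)
RTT 1: cwnd = 2 MSS (slow start, doubled)
RTT 2: cwnd = 4 MSS (slow start, doubled)
RTT 3: cwnd = 8 MSS (slow start, doubled)
RTT 4: cwnd = 16 MSS (slow start, doubled)
RTT 5: cwnd = 32 MSS (slow start, doubled)
RTT 6: cwnd = 33 MSS (congestion avoidance, +1)

33


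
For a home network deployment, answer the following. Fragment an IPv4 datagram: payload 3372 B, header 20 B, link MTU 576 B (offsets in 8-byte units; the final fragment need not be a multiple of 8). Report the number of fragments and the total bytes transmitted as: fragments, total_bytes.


Max data per non-final fragment = floor((MTU - header)/8)*8 = floor((576 - 20)/8)*8 = floor(556/8)*8 = 552 B
Final fragment needs no 8-byte alignment: it can carry up to MTU - header = 556 B
Non-final fragments needed = ceil((payload - 556) / 552) = ceil(2816/552) = ceil(5.1014) = 6
Number of fragments = 6 + 1 = 7
Fragment sizes (data): 6 * 552 B + 60 B (last, 60 <= 556 OK)
Total bytes sent = payload + n_frags * header = 3372 + 7*20 = 3372 + 140 = 3512 B

7, 3512


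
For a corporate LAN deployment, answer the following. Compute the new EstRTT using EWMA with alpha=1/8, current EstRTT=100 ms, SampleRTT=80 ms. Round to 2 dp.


Given: EstRTT = 100 ms, SampleRTT = 80 ms, alpha = 1/8
New EstRTT = (1 - alpha) * EstRTT + alpha * SampleRTT
(7/8) * 100 = 87.5
(1/8) * 80 = 10
New EstRTT = 87.5 + 10 = 97.5 ms -> 97.50 ms (2 dp)

97.50


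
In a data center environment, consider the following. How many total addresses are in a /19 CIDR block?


Given: CIDR prefix /19
Host bits = 32 - 19 = 13
Total addresses = 2^13 = 8192

8192


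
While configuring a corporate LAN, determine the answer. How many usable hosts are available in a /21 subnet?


Given: subnet mask /21
Host bits = 32 - 21 = 11
Total addresses = 2^11 = 2048
Usable hosts = 2048 - 2 (network + broadcast) = 2046

2046


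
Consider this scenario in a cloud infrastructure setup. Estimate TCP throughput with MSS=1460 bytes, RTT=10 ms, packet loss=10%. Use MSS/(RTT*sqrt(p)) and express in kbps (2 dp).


Given: MSS = 1460 bytes, RTT = 10 ms, loss = 10%
RTT in seconds = 10 / 1000 = 0.01
Loss rate = 10% = 0.1
sqrt(loss) = sqrt(0.1) = 0.316227766017
Throughput (bytes/s) = 1460 / (0.01 * 0.316227766017) = 461692.5384
Throughput (kbps) = 461692.5384 * 8 / 1000 = 3693.540307 -> 3693.54 kbps (2 dp)

3693.54


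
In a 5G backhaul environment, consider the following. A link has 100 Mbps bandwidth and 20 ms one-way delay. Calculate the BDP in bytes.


Given: bandwidth = 100 Mbps, delay = 20 ms
BDP in bits = 100 * 10^6 * 20 / 1000
BDP in bits = 2000000
BDP in bytes = 2000000 / 8 = 250000

250000


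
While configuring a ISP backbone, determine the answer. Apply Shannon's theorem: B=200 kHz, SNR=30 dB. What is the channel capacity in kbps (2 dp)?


Given: B = 200 kHz, SNR = 30 dB
SNR linear = 10^(30/10) = 1000
1 + SNR = 1001
log2(1001) = 9.9672262588
C = 200 * 1000 * 9.9672262588 = 1993445.2518 bps
C = 1993.445252 kbps -> 1993.45 kbps (2 dp)

1993.45


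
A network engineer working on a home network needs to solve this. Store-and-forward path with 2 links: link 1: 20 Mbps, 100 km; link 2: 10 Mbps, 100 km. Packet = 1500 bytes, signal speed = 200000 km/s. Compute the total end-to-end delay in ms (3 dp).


Packet = 1500 bytes = 12000 bits. Store-and-forward: sum (t_trans + t_prop) per link.
Link 1: t_trans = 12000/(20*10^6) s = 0.6000 ms; t_prop = 100/200000 s = 0.5000 ms; subtotal = 1.1000 ms
Link 2: t_trans = 12000/(10*10^6) s = 1.2000 ms; t_prop = 100/200000 s = 0.5000 ms; subtotal = 1.7000 ms
End-to-end = 1.1000 + 1.7000 = 2.8000 ms -> 2.800 ms (3 dp)

2.800


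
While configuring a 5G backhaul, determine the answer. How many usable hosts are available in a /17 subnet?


Given: subnet mask /17
Host bits = 32 - 17 = 15
Total addresses = 2^15 = 32768
Usable hosts = 32768 - 2 (network + broadcast) = 32766

32766


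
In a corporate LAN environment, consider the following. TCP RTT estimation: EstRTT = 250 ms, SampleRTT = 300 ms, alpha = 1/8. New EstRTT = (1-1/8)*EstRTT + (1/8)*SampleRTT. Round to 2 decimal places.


Given: EstRTT = 250 ms, SampleRTT = 300 ms, alpha = 1/8
New EstRTT = (1 - alpha) * EstRTT + alpha * SampleRTT
(7/8) * 250 = 218.75
(1/8) * 300 = 37.5
New EstRTT = 218.75 + 37.5 = 256.25 ms -> 256.25 ms (2 dp)

256.25


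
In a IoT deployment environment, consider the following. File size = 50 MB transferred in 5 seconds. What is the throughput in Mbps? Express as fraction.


Given: file = 50 MB, time = 5 s
File in Mb = 50 * 8 = 400 Mb
Throughput = 400 / 5 Mbps
Throughput = 80 Mbps

80


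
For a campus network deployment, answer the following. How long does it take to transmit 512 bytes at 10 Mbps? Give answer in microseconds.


Given: packet = 512 bytes, bandwidth = 10 Mbps
Packet in bits = 512 * 8 = 4096 bits
Bandwidth = 10 * 10^6 = 10000000 bps
Time = 4096 / 10000000 seconds
Time in us = 4096 * 10^6 / 10000000 = 409.6

409.6


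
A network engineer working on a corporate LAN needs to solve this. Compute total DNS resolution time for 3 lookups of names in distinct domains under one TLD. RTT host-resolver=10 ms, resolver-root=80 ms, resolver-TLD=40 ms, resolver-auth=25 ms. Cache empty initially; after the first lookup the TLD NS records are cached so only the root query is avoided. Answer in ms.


Lookup 1 (cold cache): local + root + TLD + auth = 10 + 80 + 40 + 25 = 155 ms
Lookups 2..3 (TLD NS cached -> skip root; new domain -> still ask TLD and auth): local + TLD + auth = 10 + 40 + 25 = 75 ms each
Remaining 2 lookups: 2 * 75 = 150 ms
Total = 155 + 150 = 305 ms

305


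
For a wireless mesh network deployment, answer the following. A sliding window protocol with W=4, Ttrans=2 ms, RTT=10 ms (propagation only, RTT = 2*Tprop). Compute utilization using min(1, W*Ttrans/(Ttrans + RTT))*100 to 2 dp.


Given: W = 4, Ttrans = 2 ms, RTT = 10 ms (= 2 * Tprop, Tprop = 5 ms)
Cycle time = Ttrans + RTT = 2 + 10 = 12 ms (first packet sent until its ACK returns)
W * Ttrans = 4 * 2 = 8 ms of sending per cycle
W * Ttrans / (Ttrans + RTT) = 8 / 12 = 0.666667
U = min(1, 0.666667) = 0.666667
U% = 66.67%

66.67


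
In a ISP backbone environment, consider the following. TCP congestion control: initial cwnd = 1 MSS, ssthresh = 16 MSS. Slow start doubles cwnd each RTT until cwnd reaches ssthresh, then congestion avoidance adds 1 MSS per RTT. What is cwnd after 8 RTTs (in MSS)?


RTT 0: cwnd = 1 MSS (initial)
RTT 1: cwnd = 2 MSS (slow start, doubled)
RTT 2: cwnd = 4 MSS (slow start, doubled)
RTT 3: cwnd = 8 MSS (slow start, doubled)
RTT 4: cwnd = 16 MSS (slow start, doubled)
RTT 5: cwnd = 17 MSS (congestion avoidance, +1)
RTT 6: cwnd = 18 MSS (congestion avoidance, +1)
RTT 7: cwnd = 19 MSS (congestion avoidance, +1)
RTT 8: cwnd = 20 MSS (congestion avoidance, +1)

20


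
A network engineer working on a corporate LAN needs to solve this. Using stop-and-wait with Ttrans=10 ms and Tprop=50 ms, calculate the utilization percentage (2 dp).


Given: Ttrans = 10 ms, Tprop = 50 ms
RTT = 2 * Tprop = 2 * 50 = 100 ms
U = Ttrans / (Ttrans + RTT)
U = 10 / (10 + 100)
U = 10 / 110 = 0.090909
U% = 9.09%

9.09


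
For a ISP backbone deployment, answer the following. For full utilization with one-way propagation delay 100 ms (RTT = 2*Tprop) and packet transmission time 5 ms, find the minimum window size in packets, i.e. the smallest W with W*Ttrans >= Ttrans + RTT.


Given: Ttrans = 5 ms, RTT = 200 ms (= 2 * Tprop, Tprop = 100 ms)
Time until first ACK returns = Ttrans + RTT = 5 + 200 = 205 ms
Need W * Ttrans >= Ttrans + RTT  ->  W >= (Ttrans + RTT) / Ttrans
(Ttrans + RTT) / Ttrans = 205 / 5 = 41
W_min = ceil(41) = 41

41


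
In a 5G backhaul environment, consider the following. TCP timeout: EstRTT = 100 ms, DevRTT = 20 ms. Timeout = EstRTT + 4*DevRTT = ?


Given: EstRTT = 100 ms, DevRTT = 20 ms
Timeout = EstRTT + 4 * DevRTT
4 * DevRTT = 4 * 20 = 80
Timeout = 100 + 80 = 180 ms

180


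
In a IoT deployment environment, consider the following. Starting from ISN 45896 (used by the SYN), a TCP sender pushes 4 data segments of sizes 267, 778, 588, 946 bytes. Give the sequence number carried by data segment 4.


The SYN occupies sequence number ISN = 45896, so the first data byte is ISN + 1 = 45897.
SEQ of data segment i = (ISN + 1) + sum of payload sizes of segments 1..i-1.
Segment 1: SEQ = 45897, payload = 267 bytes
Segment 2: SEQ = 46164, payload = 778 bytes
Segment 3: SEQ = 46942, payload = 588 bytes
Segment 4: SEQ = 47530, payload = 946 bytes
SEQ of segment 4 = 45897 + 267 + 778 + 588 = 47530

47530


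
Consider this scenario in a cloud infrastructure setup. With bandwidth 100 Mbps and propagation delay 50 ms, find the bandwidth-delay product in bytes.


Given: bandwidth = 100 Mbps, delay = 50 ms
BDP in bits = 100 * 10^6 * 50 / 1000
BDP in bits = 5000000
BDP in bytes = 5000000 / 8 = 625000

625000
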